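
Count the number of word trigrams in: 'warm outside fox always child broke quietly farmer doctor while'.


Word trigrams from [10] words:
  Trigram 1: (warm outside fox)
  Trigram 2: (outside fox always)
  Trigram 3: (fox always child)
  Trigram 4: (always child broke)
  Trigram 5: (child broke quietly)
  Trigram 6: (broke quietly farmer)
  Trigram 7: (quietly farmer doctor)
  Trigram 8: (farmer doctor while)
Total word trigrams: 10 - 2 = 8

8


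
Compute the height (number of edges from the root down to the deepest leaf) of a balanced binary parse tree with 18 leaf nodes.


In a balanced binary tree with n leaves the deepest leaf is ceil(log2(n)) edges below the root.
log2(18) = 4.1699
ceil(4.1699) = 5
height (edges) = 5

5


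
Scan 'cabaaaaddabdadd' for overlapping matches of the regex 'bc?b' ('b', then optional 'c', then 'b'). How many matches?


Pattern: bc?b means 'b', then optional 'c', then 'b'.
Scanning 'cabaaaaddabdadd' position-by-position:
  Pos 0: window 'cab' -> no
  Pos 1: window 'aba' -> no
  Pos 2: window 'baa' -> no
  Pos 3: window 'aaa' -> no
  Pos 4: window 'aaa' -> no
  Pos 5: window 'aad' -> no
  Pos 6: window 'add' -> no
  Pos 7: window 'dda' -> no
  Pos 8: window 'dab' -> no
  Pos 9: window 'abd' -> no
  Pos 10: window 'bda' -> no
  Pos 11: window 'dad' -> no
  Pos 12: window 'add' -> no
  Pos 13: window 'dd' -> no
  Pos 14: window 'd' -> no
Total matches: 0

0


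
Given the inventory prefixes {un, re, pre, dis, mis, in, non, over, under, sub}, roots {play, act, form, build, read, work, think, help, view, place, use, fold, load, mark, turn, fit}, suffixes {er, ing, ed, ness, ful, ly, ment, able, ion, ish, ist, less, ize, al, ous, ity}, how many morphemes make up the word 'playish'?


Segmenting 'playish' against the inventory:
  'play' -> root (morpheme 1)
  'ish' -> suffix (morpheme 2)
Total morphemes: 2

2


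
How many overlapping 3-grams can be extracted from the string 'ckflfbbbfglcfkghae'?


String 'ckflfbbbfglcfkghae' has length L = 18.
Number of overlapping n-grams = L - n + 1
Substituting: 18 - 3 + 1 = 16

16


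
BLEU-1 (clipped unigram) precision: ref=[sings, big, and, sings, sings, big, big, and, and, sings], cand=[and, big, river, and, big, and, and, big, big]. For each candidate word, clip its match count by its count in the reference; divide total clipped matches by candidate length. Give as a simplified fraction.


Reference word counts: {'and': 3, 'big': 3, 'sings': 4}
Checking each candidate word (with clipping):
  'and' -> in reference (ref count 3, used 1/3) -> match (matches: 1)
  'big' -> in reference (ref count 3, used 1/3) -> match (matches: 2)
  'river' -> not in reference -> no match (matches: 2)
  'and' -> in reference (ref count 3, used 2/3) -> match (matches: 3)
  'big' -> in reference (ref count 3, used 2/3) -> match (matches: 4)
  'and' -> in reference (ref count 3, used 3/3) -> match (matches: 5)
  'and' -> ref count 3 already used up (3/3) -> clipped, no match (matches: 5)
  'big' -> in reference (ref count 3, used 3/3) -> match (matches: 6)
  'big' -> ref count 3 already used up (3/3) -> clipped, no match (matches: 6)
Clipped matches: 6, Candidate length: 9
Precision = 6/9 = 2/3

2/3


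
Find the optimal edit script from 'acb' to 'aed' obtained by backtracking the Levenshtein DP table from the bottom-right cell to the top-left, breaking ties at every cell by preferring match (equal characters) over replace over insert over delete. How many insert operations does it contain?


Edit distance = 2. Backtracking from cell (3, 3) with preference match > replace > insert > delete,
then listing the resulting alignment 'acb' -> 'aed' left to right:
  Step 1: keep 'a'
  Step 2: replace c->e
  Step 3: replace b->d
Total insertions: 0

0


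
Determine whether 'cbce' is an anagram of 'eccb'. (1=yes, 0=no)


Sort characters of 'cbce': 'bcce'
Sort characters of 'eccb': 'bcce'
Sorted forms match -> they ARE anagrams
Result: 1

1


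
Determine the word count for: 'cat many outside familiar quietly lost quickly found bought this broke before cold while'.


Counting words by splitting on spaces:
  Word 1: 'cat'
  Word 2: 'many'
  Word 3: 'outside'
  Word 4: 'familiar'
  Word 5: 'quietly'
  Word 6: 'lost'
  Word 7: 'quickly'
  Word 8: 'found'
  Word 9: 'bought'
  Word 10: 'this'
  Word 11: 'broke'
  Word 12: 'before'
  Word 13: 'cold'
  Word 14: 'while'
Total words: 14

14


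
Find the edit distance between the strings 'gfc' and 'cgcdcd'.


Building DP table for s1='gfc' (len 3) and s2='cgcdcd' (len 6):
       c  g  c  d  c  d
    0  1  2  3  4  5  6
  g 1  1  1  2  3  4  5
  f 2  2  2  2  3  4  5
  c 3  2  3  2  3  3  4
Edit distance = dp[3][6] = 4

4


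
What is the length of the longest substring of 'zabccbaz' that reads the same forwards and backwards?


Scanning 'zabccbaz' for palindromic substrings.
Substring at positions 0-7: 'zabccbaz'.
Check: reverse('zabccbaz') = 'zabccbaz' -> palindrome confirmed.
No longer palindromic substring exists; longest length = 8

8


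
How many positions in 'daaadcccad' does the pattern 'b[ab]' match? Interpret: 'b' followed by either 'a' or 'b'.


Pattern: b[ab] means 'b' followed by either 'a' or 'b'.
Scanning 'daaadcccad' position-by-position:
  Pos 0: window 'da' -> no
  Pos 1: window 'aa' -> no
  Pos 2: window 'aa' -> no
  Pos 3: window 'ad' -> no
  Pos 4: window 'dc' -> no
  Pos 5: window 'cc' -> no
  Pos 6: window 'cc' -> no
  Pos 7: window 'ca' -> no
  Pos 8: window 'ad' -> no
  Pos 9: window 'd' -> no
Total matches: 0

0


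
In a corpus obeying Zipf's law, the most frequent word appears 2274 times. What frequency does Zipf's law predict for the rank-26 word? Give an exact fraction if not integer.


Zipf's law: freq(rank) = f1 / rank
f1 = 2274, rank = 26
freq = 2274 / 26
GCD(2274, 26) = 2
Simplified: 1137/13

1137/13


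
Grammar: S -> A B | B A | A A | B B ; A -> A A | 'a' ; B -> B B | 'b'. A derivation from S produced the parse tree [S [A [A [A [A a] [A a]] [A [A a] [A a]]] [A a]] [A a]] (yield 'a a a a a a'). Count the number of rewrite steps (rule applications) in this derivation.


Every bracketed nonterminal node [X ...] in the tree is produced by exactly one rule application.
Reading the tree off as a leftmost derivation:
  Step 1: S  =>  A A   (applied S -> A A)
  Step 2: A A  =>  A A A   (applied A -> A A)
  Step 3: A A A  =>  A A A A   (applied A -> A A)
  Step 4: A A A A  =>  A A A A A   (applied A -> A A)
  Step 5: A A A A A  =>  a A A A A   (applied A -> a)
  Step 6: a A A A A  =>  a a A A A   (applied A -> a)
  Step 7: a a A A A  =>  a a A A A A   (applied A -> A A)
  Step 8: a a A A A A  =>  a a a A A A   (applied A -> a)
  Step 9: a a a A A A  =>  a a a a A A   (applied A -> a)
  Step 10: a a a a A A  =>  a a a a a A   (applied A -> a)
  Step 11: a a a a a A  =>  a a a a a a   (applied A -> a)
Final yield: a a a a a a
Total rewrite steps: 11

11


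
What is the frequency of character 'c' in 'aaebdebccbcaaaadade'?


Scanning 'aaebdebccbcaaaadade' for 'c':
  Position 7: 'c' -> MATCH (count: 1)
  Position 8: 'c' -> MATCH (count: 2)
  Position 10: 'c' -> MATCH (count: 3)
Total occurrences of 'c': 3

3


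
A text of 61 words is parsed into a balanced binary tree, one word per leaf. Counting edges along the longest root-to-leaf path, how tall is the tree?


In a balanced binary tree with n leaves the deepest leaf is ceil(log2(n)) edges below the root.
log2(61) = 5.9307
ceil(5.9307) = 6
height (edges) = 6

6


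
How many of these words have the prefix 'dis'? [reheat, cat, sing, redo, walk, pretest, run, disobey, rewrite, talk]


Checking each word for prefix 'dis':
  'reheat' -> no (count: 0)
  'cat' -> no (count: 0)
  'sing' -> no (count: 0)
  'redo' -> no (count: 0)
  'walk' -> no (count: 0)
  'pretest' -> no (count: 0)
  'run' -> no (count: 0)
  'disobey' -> YES, starts with 'dis' (count: 1)
  'rewrite' -> no (count: 1)
  'talk' -> no (count: 1)
Total with prefix 'dis': 1

1


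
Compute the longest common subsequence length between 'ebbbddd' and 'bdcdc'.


DP table for LCS of 'ebbbddd' and 'bdcdc':
       b  d  c  d  c
    0  0  0  0  0  0
  e 0  0  0  0  0  0
  b 0  1  1  1  1  1
  b 0  1  1  1  1  1
  b 0  1  1  1  1  1
  d 0  1  2  2  2  2
  d 0  1  2  2  3  3
  d 0  1  2  2  3  3
LCS: 'bdd'
LCS length = 3

3


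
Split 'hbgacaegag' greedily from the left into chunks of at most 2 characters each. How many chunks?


'hbgacaegag' has 10 characters.
Chunking with max size 2:
  Chunk 1: 'hb' (positions 0-1)
  Chunk 2: 'ga' (positions 2-3)
  Chunk 3: 'ca' (positions 4-5)
  Chunk 4: 'eg' (positions 6-7)
  Chunk 5: 'ag' (positions 8-9)
Total chunks: ceil(10 / 2) = 5

5


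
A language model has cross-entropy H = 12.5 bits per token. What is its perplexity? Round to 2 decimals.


Perplexity formula: PP = 2^H
H = 12.5
PP = 2^12.5
Decompose: 2^12.5 = 2^12 * 2^0.5 = 2^12 * sqrt(2)
2^12 = 4096, sqrt(2) ~ 1.4142136
PP ~ 4096 * 1.4142136 = 5792.6189056
Rounded to 2 decimals: 5792.62

5792.62


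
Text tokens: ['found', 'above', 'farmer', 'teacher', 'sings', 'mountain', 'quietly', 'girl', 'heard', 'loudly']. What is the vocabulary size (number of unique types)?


Listing all tokens and tracking unique types:
  Token 1: 'found' -> NEW (unique so far: 1)
  Token 2: 'above' -> NEW (unique so far: 2)
  Token 3: 'farmer' -> NEW (unique so far: 3)
  Token 4: 'teacher' -> NEW (unique so far: 4)
  Token 5: 'sings' -> NEW (unique so far: 5)
  Token 6: 'mountain' -> NEW (unique so far: 6)
  Token 7: 'quietly' -> NEW (unique so far: 7)
  Token 8: 'girl' -> NEW (unique so far: 8)
  Token 9: 'heard' -> NEW (unique so far: 9)
  Token 10: 'loudly' -> NEW (unique so far: 10)
Unique types: ('above', 'farmer', 'found', 'girl', 'heard', 'loudly', 'mountain', 'quietly', 'sings', 'teacher')
Vocabulary size: 10

10


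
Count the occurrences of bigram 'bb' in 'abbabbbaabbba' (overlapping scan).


Scanning 'abbabbbaabbba' for bigram 'bb':
  Position 0: 'ab' -> no
  Position 1: 'bb' -> MATCH
  Position 2: 'ba' -> no
  Position 3: 'ab' -> no
  Position 4: 'bb' -> MATCH
  Position 5: 'bb' -> MATCH
  Position 6: 'ba' -> no
  Position 7: 'aa' -> no
  Position 8: 'ab' -> no
  Position 9: 'bb' -> MATCH
  Position 10: 'bb' -> MATCH
  Position 11: 'ba' -> no
Total matches: 5

5


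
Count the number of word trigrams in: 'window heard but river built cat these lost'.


Word trigrams from [8] words:
  Trigram 1: (window heard but)
  Trigram 2: (heard but river)
  Trigram 3: (but river built)
  Trigram 4: (river built cat)
  Trigram 5: (built cat these)
  Trigram 6: (cat these lost)
Total word trigrams: 8 - 2 = 6

6


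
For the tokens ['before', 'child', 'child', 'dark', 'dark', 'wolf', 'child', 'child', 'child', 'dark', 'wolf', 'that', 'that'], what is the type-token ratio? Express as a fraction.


Tokens: 13
Unique types: ('before', 'child', 'dark', 'that', 'wolf') = 5
TTR = 5/13
Already in lowest terms.

5/13


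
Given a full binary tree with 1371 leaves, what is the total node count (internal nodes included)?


Leaf nodes (terminals): 1371
Internal nodes = n - 1 = 1371 - 1 = 1370
Total = leaves + internal = 1371 + 1370 = 2741

2741


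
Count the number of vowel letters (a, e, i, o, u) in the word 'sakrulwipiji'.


Scanning each character of 'sakrulwipiji':
  Position 1: 's' -> consonant (running count: 0)
  Position 2: 'a' -> vowel (running count: 1)
  Position 3: 'k' -> consonant (running count: 1)
  Position 4: 'r' -> consonant (running count: 1)
  Position 5: 'u' -> vowel (running count: 2)
  Position 6: 'l' -> consonant (running count: 2)
  Position 7: 'w' -> consonant (running count: 2)
  Position 8: 'i' -> vowel (running count: 3)
  Position 9: 'p' -> consonant (running count: 3)
  Position 10: 'i' -> vowel (running count: 4)
  Position 11: 'j' -> consonant (running count: 4)
  Position 12: 'i' -> vowel (running count: 5)
Total vowels: 5

5


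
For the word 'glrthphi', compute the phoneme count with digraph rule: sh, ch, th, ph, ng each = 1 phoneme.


Parsing 'glrthphi' greedily, digraphs first:
  'g' -> consonant phoneme (phonemes so far: 1)
  'l' -> consonant phoneme (phonemes so far: 2)
  'r' -> consonant phoneme (phonemes so far: 3)
  'th' -> digraph (1 consonant phoneme) (phonemes so far: 4)
  'ph' -> digraph (1 consonant phoneme) (phonemes so far: 5)
  'i' -> vowel phoneme (phonemes so far: 6)
Total phonemes: 6

6


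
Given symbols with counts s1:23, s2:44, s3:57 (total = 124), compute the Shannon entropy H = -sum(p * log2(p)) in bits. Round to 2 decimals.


Computing entropy H = -sum(p_i * log2(p_i)):
  s1: p = 23/124 = 0.1855, -p*log2(p) = 0.4508
  s2: p = 44/124 = 0.3548, -p*log2(p) = 0.5304
  s3: p = 57/124 = 0.4597, -p*log2(p) = 0.5154
H = sum of terms = 1.4966
Rounded to 2 decimals: 1.50

1.50


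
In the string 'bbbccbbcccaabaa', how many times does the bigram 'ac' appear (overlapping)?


Scanning 'bbbccbbcccaabaa' for bigram 'ac':
  Position 0: 'bb' -> no
  Position 1: 'bb' -> no
  Position 2: 'bc' -> no
  Position 3: 'cc' -> no
  Position 4: 'cb' -> no
  Position 5: 'bb' -> no
  Position 6: 'bc' -> no
  Position 7: 'cc' -> no
  Position 8: 'cc' -> no
  Position 9: 'ca' -> no
  Position 10: 'aa' -> no
  Position 11: 'ab' -> no
  Position 12: 'ba' -> no
  Position 13: 'aa' -> no
Total matches: 0

0


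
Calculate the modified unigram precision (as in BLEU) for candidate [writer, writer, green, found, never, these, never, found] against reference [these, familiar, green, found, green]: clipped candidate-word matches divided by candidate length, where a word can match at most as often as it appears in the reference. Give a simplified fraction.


Reference word counts: {'familiar': 1, 'found': 1, 'green': 2, 'these': 1}
Checking each candidate word (with clipping):
  'writer' -> not in reference -> no match (matches: 0)
  'writer' -> not in reference -> no match (matches: 0)
  'green' -> in reference (ref count 2, used 1/2) -> match (matches: 1)
  'found' -> in reference (ref count 1, used 1/1) -> match (matches: 2)
  'never' -> not in reference -> no match (matches: 2)
  'these' -> in reference (ref count 1, used 1/1) -> match (matches: 3)
  'never' -> not in reference -> no match (matches: 3)
  'found' -> ref count 1 already used up (1/1) -> clipped, no match (matches: 3)
Clipped matches: 3, Candidate length: 8
Precision = 3/8

3/8


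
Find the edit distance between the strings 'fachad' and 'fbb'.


Building DP table for s1='fachad' (len 6) and s2='fbb' (len 3):
       f  b  b
    0  1  2  3
  f 1  0  1  2
  a 2  1  1  2
  c 3  2  2  2
  h 4  3  3  3
  a 5  4  4  4
  d 6  5  5  5
Edit distance = dp[6][3] = 5

5


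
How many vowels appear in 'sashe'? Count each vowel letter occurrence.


Scanning each character of 'sashe':
  Position 1: 's' -> consonant (running count: 0)
  Position 2: 'a' -> vowel (running count: 1)
  Position 3: 's' -> consonant (running count: 1)
  Position 4: 'h' -> consonant (running count: 1)
  Position 5: 'e' -> vowel (running count: 2)
Total vowels: 2

2


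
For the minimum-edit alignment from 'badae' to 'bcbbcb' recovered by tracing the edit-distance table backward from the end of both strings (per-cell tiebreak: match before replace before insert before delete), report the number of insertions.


Edit distance = 5. Backtracking from cell (5, 6) with preference match > replace > insert > delete,
then listing the resulting alignment 'badae' -> 'bcbbcb' left to right:
  Step 1: keep 'b'
  Step 2: insert 'c' [insertion #1]
  Step 3: replace a->b
  Step 4: replace d->b
  Step 5: replace a->c
  Step 6: replace e->b
Total insertions: 1

1


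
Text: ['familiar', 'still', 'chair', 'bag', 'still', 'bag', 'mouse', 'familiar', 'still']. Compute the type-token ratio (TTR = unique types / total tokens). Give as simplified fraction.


Tokens: 9
Unique types: ('bag', 'chair', 'familiar', 'mouse', 'still') = 5
TTR = 5/9
Already in lowest terms.

5/9


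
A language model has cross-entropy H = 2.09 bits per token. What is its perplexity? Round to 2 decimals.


Perplexity formula: PP = 2^H
H = 2.09
PP = 2^2.09
Decompose: 2^2.09 = 2^2 * 2^0.09
2^2 = 4, 2^0.09 ~ 1.0643702
PP ~ 4 * 1.0643702 = 4.2574808
Rounded to 2 decimals: 4.26

4.26


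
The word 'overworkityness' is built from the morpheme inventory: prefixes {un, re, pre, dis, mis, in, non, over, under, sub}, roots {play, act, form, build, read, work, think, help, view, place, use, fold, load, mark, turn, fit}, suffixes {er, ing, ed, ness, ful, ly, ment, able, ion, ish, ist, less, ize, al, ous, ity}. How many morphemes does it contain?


Segmenting 'overworkityness' against the inventory:
  'over' -> prefix (morpheme 1)
  'work' -> root (morpheme 2)
  'ity' -> suffix (morpheme 3)
  'ness' -> suffix (morpheme 4)
Total morphemes: 4

4


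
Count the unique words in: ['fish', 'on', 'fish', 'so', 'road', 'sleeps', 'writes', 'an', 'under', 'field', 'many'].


Listing all tokens and tracking unique types:
  Token 1: 'fish' -> NEW (unique so far: 1)
  Token 2: 'on' -> NEW (unique so far: 2)
  Token 3: 'fish' -> duplicate (unique so far: 2)
  Token 4: 'so' -> NEW (unique so far: 3)
  Token 5: 'road' -> NEW (unique so far: 4)
  Token 6: 'sleeps' -> NEW (unique so far: 5)
  Token 7: 'writes' -> NEW (unique so far: 6)
  Token 8: 'an' -> NEW (unique so far: 7)
  Token 9: 'under' -> NEW (unique so far: 8)
  Token 10: 'field' -> NEW (unique so far: 9)
  Token 11: 'many' -> NEW (unique so far: 10)
Unique types: ('an', 'field', 'fish', 'many', 'on', 'road', 'sleeps', 'so', 'under', 'writes')
Vocabulary size: 10

10


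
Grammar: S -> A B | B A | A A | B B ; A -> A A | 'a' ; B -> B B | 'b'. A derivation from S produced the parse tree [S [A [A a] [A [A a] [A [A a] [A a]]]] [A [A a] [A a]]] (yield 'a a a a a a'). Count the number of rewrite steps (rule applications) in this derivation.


Every bracketed nonterminal node [X ...] in the tree is produced by exactly one rule application.
Reading the tree off as a leftmost derivation:
  Step 1: S  =>  A A   (applied S -> A A)
  Step 2: A A  =>  A A A   (applied A -> A A)
  Step 3: A A A  =>  a A A   (applied A -> a)
  Step 4: a A A  =>  a A A A   (applied A -> A A)
  Step 5: a A A A  =>  a a A A   (applied A -> a)
  Step 6: a a A A  =>  a a A A A   (applied A -> A A)
  Step 7: a a A A A  =>  a a a A A   (applied A -> a)
  Step 8: a a a A A  =>  a a a a A   (applied A -> a)
  Step 9: a a a a A  =>  a a a a A A   (applied A -> A A)
  Step 10: a a a a A A  =>  a a a a a A   (applied A -> a)
  Step 11: a a a a a A  =>  a a a a a a   (applied A -> a)
Final yield: a a a a a a
Total rewrite steps: 11

11


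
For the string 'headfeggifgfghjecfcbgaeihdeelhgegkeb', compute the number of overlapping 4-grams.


String 'headfeggifgfghjecfcbgaeihdeelhgegkeb' has length L = 36.
Number of overlapping n-grams = L - n + 1
Substituting: 36 - 4 + 1 = 33

33


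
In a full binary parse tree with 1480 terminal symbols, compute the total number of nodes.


Leaf nodes (terminals): 1480
Internal nodes = n - 1 = 1480 - 1 = 1479
Total = leaves + internal = 1480 + 1479 = 2959

2959


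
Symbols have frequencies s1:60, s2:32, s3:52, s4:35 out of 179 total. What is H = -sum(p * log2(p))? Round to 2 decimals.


Computing entropy H = -sum(p_i * log2(p_i)):
  s1: p = 60/179 = 0.3352, -p*log2(p) = 0.5286
  s2: p = 32/179 = 0.1788, -p*log2(p) = 0.4440
  s3: p = 52/179 = 0.2905, -p*log2(p) = 0.5181
  s4: p = 35/179 = 0.1955, -p*log2(p) = 0.4604
H = sum of terms = 1.9511
Rounded to 2 decimals: 1.95

1.95


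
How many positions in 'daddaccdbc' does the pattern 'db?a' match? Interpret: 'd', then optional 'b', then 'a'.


Pattern: db?a means 'd', then optional 'b', then 'a'.
Scanning 'daddaccdbc' position-by-position:
  Pos 0: window 'dad' -> MATCH
  Pos 1: window 'add' -> no
  Pos 2: window 'dda' -> no
  Pos 3: window 'dac' -> MATCH
  Pos 4: window 'acc' -> no
  Pos 5: window 'ccd' -> no
  Pos 6: window 'cdb' -> no
  Pos 7: window 'dbc' -> no
  Pos 8: window 'bc' -> no
  Pos 9: window 'c' -> no
Total matches: 2

2


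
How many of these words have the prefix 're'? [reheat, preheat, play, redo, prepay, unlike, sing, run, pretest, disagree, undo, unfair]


Checking each word for prefix 're':
  'reheat' -> YES, starts with 're' (count: 1)
  'preheat' -> no (count: 1)
  'play' -> no (count: 1)
  'redo' -> YES, starts with 're' (count: 2)
  'prepay' -> no (count: 2)
  'unlike' -> no (count: 2)
  'sing' -> no (count: 2)
  'run' -> no (count: 2)
  'pretest' -> no (count: 2)
  'disagree' -> no (count: 2)
  'undo' -> no (count: 2)
  'unfair' -> no (count: 2)
Total with prefix 're': 2

2


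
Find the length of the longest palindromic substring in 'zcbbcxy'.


Scanning 'zcbbcxy' for palindromic substrings.
Substring at positions 1-4: 'cbbc'.
Check: reverse('cbbc') = 'cbbc' -> palindrome confirmed.
Neighbouring characters ('z' / 'x') break symmetry, so it cannot extend further.
No longer palindromic substring exists; longest length = 4

4


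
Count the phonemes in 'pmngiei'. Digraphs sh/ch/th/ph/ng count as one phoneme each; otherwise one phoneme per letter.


Parsing 'pmngiei' greedily, digraphs first:
  'p' -> consonant phoneme (phonemes so far: 1)
  'm' -> consonant phoneme (phonemes so far: 2)
  'ng' -> digraph (1 consonant phoneme) (phonemes so far: 3)
  'i' -> vowel phoneme (phonemes so far: 4)
  'e' -> vowel phoneme (phonemes so far: 5)
  'i' -> vowel phoneme (phonemes so far: 6)
Total phonemes: 6

6


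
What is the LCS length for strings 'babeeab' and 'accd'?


DP table for LCS of 'babeeab' and 'accd':
       a  c  c  d
    0  0  0  0  0
  b 0  0  0  0  0
  a 0  1  1  1  1
  b 0  1  1  1  1
  e 0  1  1  1  1
  e 0  1  1  1  1
  a 0  1  1  1  1
  b 0  1  1  1  1
LCS: 'a'
LCS length = 1

1


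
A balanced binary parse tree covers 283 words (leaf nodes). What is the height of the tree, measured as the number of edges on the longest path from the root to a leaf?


In a balanced binary tree with n leaves the deepest leaf is ceil(log2(n)) edges below the root.
log2(283) = 8.1447
ceil(8.1447) = 9
height (edges) = 9

9


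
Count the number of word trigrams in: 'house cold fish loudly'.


Word trigrams from [4] words:
  Trigram 1: (house cold fish)
  Trigram 2: (cold fish loudly)
Total word trigrams: 4 - 2 = 2

2


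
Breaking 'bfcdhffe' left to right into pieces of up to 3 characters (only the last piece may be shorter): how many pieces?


'bfcdhffe' has 8 characters.
Chunking with max size 3:
  Chunk 1: 'bfc' (positions 0-2)
  Chunk 2: 'dhf' (positions 3-5)
  Chunk 3: 'fe' (positions 6-7)
Total chunks: ceil(8 / 3) = 3

3


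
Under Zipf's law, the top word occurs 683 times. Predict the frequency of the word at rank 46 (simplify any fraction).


Zipf's law: freq(rank) = f1 / rank
f1 = 683, rank = 46
freq = 683 / 46
GCD(683, 46) = 1
Simplified: 683/46

683/46


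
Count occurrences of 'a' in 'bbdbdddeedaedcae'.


Scanning 'bbdbdddeedaedcae' for 'a':
  Position 10: 'a' -> MATCH (count: 1)
  Position 14: 'a' -> MATCH (count: 2)
Total occurrences of 'a': 2

2


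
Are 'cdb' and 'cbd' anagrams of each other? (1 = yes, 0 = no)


Sort characters of 'cdb': 'bcd'
Sort characters of 'cbd': 'bcd'
Sorted forms match -> they ARE anagrams
Result: 1

1


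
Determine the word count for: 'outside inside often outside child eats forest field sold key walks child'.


Counting words by splitting on spaces:
  Word 1: 'outside'
  Word 2: 'inside'
  Word 3: 'often'
  Word 4: 'outside'
  Word 5: 'child'
  Word 6: 'eats'
  Word 7: 'forest'
  Word 8: 'field'
  Word 9: 'sold'
  Word 10: 'key'
  Word 11: 'walks'
  Word 12: 'child'
Total words: 12

12


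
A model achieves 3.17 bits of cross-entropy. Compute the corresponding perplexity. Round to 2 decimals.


Perplexity formula: PP = 2^H
H = 3.17
PP = 2^3.17
Decompose: 2^3.17 = 2^3 * 2^0.17
2^3 = 8, 2^0.17 ~ 1.1250585
PP ~ 8 * 1.1250585 = 9.0004680
Rounded to 2 decimals: 9.00

9.00


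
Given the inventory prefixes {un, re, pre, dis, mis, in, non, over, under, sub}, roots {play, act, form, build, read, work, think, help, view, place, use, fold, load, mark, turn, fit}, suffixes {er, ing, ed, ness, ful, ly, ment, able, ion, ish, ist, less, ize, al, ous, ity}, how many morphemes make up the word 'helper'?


Segmenting 'helper' against the inventory:
  'help' -> root (morpheme 1)
  'er' -> suffix (morpheme 2)
Total morphemes: 2

2


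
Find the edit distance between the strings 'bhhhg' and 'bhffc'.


Building DP table for s1='bhhhg' (len 5) and s2='bhffc' (len 5):
       b  h  f  f  c
    0  1  2  3  4  5
  b 1  0  1  2  3  4
  h 2  1  0  1  2  3
  h 3  2  1  1  2  3
  h 4  3  2  2  2  3
  g 5  4  3  3  3  3
Edit distance = dp[5][5] = 3

3


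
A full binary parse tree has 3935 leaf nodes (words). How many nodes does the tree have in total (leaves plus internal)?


Leaf nodes (terminals): 3935
Internal nodes = n - 1 = 3935 - 1 = 3934
Total = leaves + internal = 3935 + 3934 = 7869

7869


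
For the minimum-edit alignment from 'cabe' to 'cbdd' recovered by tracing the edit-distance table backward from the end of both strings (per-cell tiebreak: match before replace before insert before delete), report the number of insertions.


Edit distance = 3. Backtracking from cell (4, 4) with preference match > replace > insert > delete,
then listing the resulting alignment 'cabe' -> 'cbdd' left to right:
  Step 1: keep 'c'
  Step 2: replace a->b
  Step 3: replace b->d
  Step 4: replace e->d
Total insertions: 0

0


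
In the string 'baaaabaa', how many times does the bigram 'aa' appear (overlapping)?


Scanning 'baaaabaa' for bigram 'aa':
  Position 0: 'ba' -> no
  Position 1: 'aa' -> MATCH
  Position 2: 'aa' -> MATCH
  Position 3: 'aa' -> MATCH
  Position 4: 'ab' -> no
  Position 5: 'ba' -> no
  Position 6: 'aa' -> MATCH
Total matches: 4

4


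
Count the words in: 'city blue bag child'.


Counting words by splitting on spaces:
  Word 1: 'city'
  Word 2: 'blue'
  Word 3: 'bag'
  Word 4: 'child'
Total words: 4

4


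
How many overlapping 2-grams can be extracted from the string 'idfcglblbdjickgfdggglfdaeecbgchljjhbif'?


String 'idfcglblbdjickgfdggglfdaeecbgchljjhbif' has length L = 38.
Number of overlapping n-grams = L - n + 1
Substituting: 38 - 2 + 1 = 37

37


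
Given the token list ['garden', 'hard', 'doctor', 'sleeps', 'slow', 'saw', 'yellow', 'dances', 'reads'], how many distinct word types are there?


Listing all tokens and tracking unique types:
  Token 1: 'garden' -> NEW (unique so far: 1)
  Token 2: 'hard' -> NEW (unique so far: 2)
  Token 3: 'doctor' -> NEW (unique so far: 3)
  Token 4: 'sleeps' -> NEW (unique so far: 4)
  Token 5: 'slow' -> NEW (unique so far: 5)
  Token 6: 'saw' -> NEW (unique so far: 6)
  Token 7: 'yellow' -> NEW (unique so far: 7)
  Token 8: 'dances' -> NEW (unique so far: 8)
  Token 9: 'reads' -> NEW (unique so far: 9)
Unique types: ('dances', 'doctor', 'garden', 'hard', 'reads', 'saw', 'sleeps', 'slow', 'yellow')
Vocabulary size: 9

9


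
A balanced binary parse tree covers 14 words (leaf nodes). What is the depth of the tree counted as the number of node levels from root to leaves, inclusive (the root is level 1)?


In a balanced binary tree with n leaves the deepest leaf is ceil(log2(n)) edges below the root,
so counting node levels inclusive of root and leaves gives ceil(log2(n)) + 1 levels.
log2(14) = 3.8074
ceil(3.8074) = 4
levels = 4 + 1 = 5

5


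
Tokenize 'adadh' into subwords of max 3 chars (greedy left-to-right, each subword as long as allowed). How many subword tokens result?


'adadh' has 5 characters.
Chunking with max size 3:
  Chunk 1: 'ada' (positions 0-2)
  Chunk 2: 'dh' (positions 3-4)
Total chunks: ceil(5 / 3) = 2

2


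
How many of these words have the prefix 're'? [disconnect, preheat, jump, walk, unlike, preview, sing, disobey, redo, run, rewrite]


Checking each word for prefix 're':
  'disconnect' -> no (count: 0)
  'preheat' -> no (count: 0)
  'jump' -> no (count: 0)
  'walk' -> no (count: 0)
  'unlike' -> no (count: 0)
  'preview' -> no (count: 0)
  'sing' -> no (count: 0)
  'disobey' -> no (count: 0)
  'redo' -> YES, starts with 're' (count: 1)
  'run' -> no (count: 1)
  'rewrite' -> YES, starts with 're' (count: 2)
Total with prefix 're': 2

2


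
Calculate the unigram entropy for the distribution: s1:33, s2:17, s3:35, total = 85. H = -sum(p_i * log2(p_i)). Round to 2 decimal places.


Computing entropy H = -sum(p_i * log2(p_i)):
  s1: p = 33/85 = 0.3882, -p*log2(p) = 0.5299
  s2: p = 17/85 = 0.2000, -p*log2(p) = 0.4644
  s3: p = 35/85 = 0.4118, -p*log2(p) = 0.5271
H = sum of terms = 1.5214
Rounded to 2 decimals: 1.52

1.52


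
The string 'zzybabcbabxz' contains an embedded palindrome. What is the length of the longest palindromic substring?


Scanning 'zzybabcbabxz' for palindromic substrings.
Substring at positions 3-9: 'babcbab'.
Check: reverse('babcbab') = 'babcbab' -> palindrome confirmed.
Neighbouring characters ('y' / 'x') break symmetry, so it cannot extend further.
No longer palindromic substring exists; longest length = 7

7


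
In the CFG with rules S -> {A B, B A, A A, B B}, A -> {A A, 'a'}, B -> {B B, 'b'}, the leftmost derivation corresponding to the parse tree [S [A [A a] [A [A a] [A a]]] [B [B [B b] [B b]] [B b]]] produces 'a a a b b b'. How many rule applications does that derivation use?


Every bracketed nonterminal node [X ...] in the tree is produced by exactly one rule application.
Reading the tree off as a leftmost derivation:
  Step 1: S  =>  A B   (applied S -> A B)
  Step 2: A B  =>  A A B   (applied A -> A A)
  Step 3: A A B  =>  a A B   (applied A -> a)
  Step 4: a A B  =>  a A A B   (applied A -> A A)
  Step 5: a A A B  =>  a a A B   (applied A -> a)
  Step 6: a a A B  =>  a a a B   (applied A -> a)
  Step 7: a a a B  =>  a a a B B   (applied B -> B B)
  Step 8: a a a B B  =>  a a a B B B   (applied B -> B B)
  Step 9: a a a B B B  =>  a a a b B B   (applied B -> b)
  Step 10: a a a b B B  =>  a a a b b B   (applied B -> b)
  Step 11: a a a b b B  =>  a a a b b b   (applied B -> b)
Final yield: a a a b b b
Total rewrite steps: 11

11


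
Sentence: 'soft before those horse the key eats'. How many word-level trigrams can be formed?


Word trigrams from [7] words:
  Trigram 1: (soft before those)
  Trigram 2: (before those horse)
  Trigram 3: (those horse the)
  Trigram 4: (horse the key)
  Trigram 5: (the key eats)
Total word trigrams: 7 - 2 = 5

5


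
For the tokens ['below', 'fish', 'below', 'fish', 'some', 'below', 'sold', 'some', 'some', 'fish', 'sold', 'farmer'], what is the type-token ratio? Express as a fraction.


Tokens: 12
Unique types: ('below', 'farmer', 'fish', 'sold', 'some') = 5
TTR = 5/12
Already in lowest terms.

5/12


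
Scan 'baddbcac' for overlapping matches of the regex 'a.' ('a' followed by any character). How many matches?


Pattern: a. means 'a' followed by any character.
Scanning 'baddbcac' position-by-position:
  Pos 0: window 'ba' -> no
  Pos 1: window 'ad' -> MATCH
  Pos 2: window 'dd' -> no
  Pos 3: window 'db' -> no
  Pos 4: window 'bc' -> no
  Pos 5: window 'ca' -> no
  Pos 6: window 'ac' -> MATCH
  Pos 7: window 'c' -> no
Total matches: 2

2


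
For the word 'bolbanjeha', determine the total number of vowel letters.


Scanning each character of 'bolbanjeha':
  Position 1: 'b' -> consonant (running count: 0)
  Position 2: 'o' -> vowel (running count: 1)
  Position 3: 'l' -> consonant (running count: 1)
  Position 4: 'b' -> consonant (running count: 1)
  Position 5: 'a' -> vowel (running count: 2)
  Position 6: 'n' -> consonant (running count: 2)
  Position 7: 'j' -> consonant (running count: 2)
  Position 8: 'e' -> vowel (running count: 3)
  Position 9: 'h' -> consonant (running count: 3)
  Position 10: 'a' -> vowel (running count: 4)
Total vowels: 4

4


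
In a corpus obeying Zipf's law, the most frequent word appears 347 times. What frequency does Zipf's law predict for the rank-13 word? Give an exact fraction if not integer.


Zipf's law: freq(rank) = f1 / rank
f1 = 347, rank = 13
freq = 347 / 13
GCD(347, 13) = 1
Simplified: 347/13

347/13


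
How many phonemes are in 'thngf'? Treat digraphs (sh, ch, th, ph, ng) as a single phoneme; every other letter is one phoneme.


Parsing 'thngf' greedily, digraphs first:
  'th' -> digraph (1 consonant phoneme) (phonemes so far: 1)
  'ng' -> digraph (1 consonant phoneme) (phonemes so far: 2)
  'f' -> consonant phoneme (phonemes so far: 3)
Total phonemes: 3

3


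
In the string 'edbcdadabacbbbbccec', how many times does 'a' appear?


Scanning 'edbcdadabacbbbbccec' for 'a':
  Position 5: 'a' -> MATCH (count: 1)
  Position 7: 'a' -> MATCH (count: 2)
  Position 9: 'a' -> MATCH (count: 3)
Total occurrences of 'a': 3

3


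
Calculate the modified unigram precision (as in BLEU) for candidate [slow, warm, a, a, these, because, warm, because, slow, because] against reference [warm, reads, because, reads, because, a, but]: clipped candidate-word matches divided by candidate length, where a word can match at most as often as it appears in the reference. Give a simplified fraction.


Reference word counts: {'a': 1, 'because': 2, 'but': 1, 'reads': 2, 'warm': 1}
Checking each candidate word (with clipping):
  'slow' -> not in reference -> no match (matches: 0)
  'warm' -> in reference (ref count 1, used 1/1) -> match (matches: 1)
  'a' -> in reference (ref count 1, used 1/1) -> match (matches: 2)
  'a' -> ref count 1 already used up (1/1) -> clipped, no match (matches: 2)
  'these' -> not in reference -> no match (matches: 2)
  'because' -> in reference (ref count 2, used 1/2) -> match (matches: 3)
  'warm' -> ref count 1 already used up (1/1) -> clipped, no match (matches: 3)
  'because' -> in reference (ref count 2, used 2/2) -> match (matches: 4)
  'slow' -> not in reference -> no match (matches: 4)
  'because' -> ref count 2 already used up (2/2) -> clipped, no match (matches: 4)
Clipped matches: 4, Candidate length: 10
Precision = 4/10 = 2/5

2/5


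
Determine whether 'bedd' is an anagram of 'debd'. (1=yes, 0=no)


Sort characters of 'bedd': 'bdde'
Sort characters of 'debd': 'bdde'
Sorted forms match -> they ARE anagrams
Result: 1

1


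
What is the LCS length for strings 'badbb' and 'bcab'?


DP table for LCS of 'badbb' and 'bcab':
       b  c  a  b
    0  0  0  0  0
  b 0  1  1  1  1
  a 0  1  1  2  2
  d 0  1  1  2  2
  b 0  1  1  2  3
  b 0  1  1  2  3
LCS: 'bab'
LCS length = 3

3


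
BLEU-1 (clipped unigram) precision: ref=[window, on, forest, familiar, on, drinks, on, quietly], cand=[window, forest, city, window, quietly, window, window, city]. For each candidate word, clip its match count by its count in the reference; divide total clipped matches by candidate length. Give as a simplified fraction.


Reference word counts: {'drinks': 1, 'familiar': 1, 'forest': 1, 'on': 3, 'quietly': 1, 'window': 1}
Checking each candidate word (with clipping):
  'window' -> in reference (ref count 1, used 1/1) -> match (matches: 1)
  'forest' -> in reference (ref count 1, used 1/1) -> match (matches: 2)
  'city' -> not in reference -> no match (matches: 2)
  'window' -> ref count 1 already used up (1/1) -> clipped, no match (matches: 2)
  'quietly' -> in reference (ref count 1, used 1/1) -> match (matches: 3)
  'window' -> ref count 1 already used up (1/1) -> clipped, no match (matches: 3)
  'window' -> ref count 1 already used up (1/1) -> clipped, no match (matches: 3)
  'city' -> not in reference -> no match (matches: 3)
Clipped matches: 3, Candidate length: 8
Precision = 3/8

3/8


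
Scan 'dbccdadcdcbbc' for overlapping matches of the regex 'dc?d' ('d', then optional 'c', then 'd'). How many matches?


Pattern: dc?d means 'd', then optional 'c', then 'd'.
Scanning 'dbccdadcdcbbc' position-by-position:
  Pos 0: window 'dbc' -> no
  Pos 1: window 'bcc' -> no
  Pos 2: window 'ccd' -> no
  Pos 3: window 'cda' -> no
  Pos 4: window 'dad' -> no
  Pos 5: window 'adc' -> no
  Pos 6: window 'dcd' -> MATCH
  Pos 7: window 'cdc' -> no
  Pos 8: window 'dcb' -> no
  Pos 9: window 'cbb' -> no
  Pos 10: window 'bbc' -> no
  Pos 11: window 'bc' -> no
  Pos 12: window 'c' -> no
Total matches: 1

1


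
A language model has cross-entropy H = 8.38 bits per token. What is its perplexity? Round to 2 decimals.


Perplexity formula: PP = 2^H
H = 8.38
PP = 2^8.38
Decompose: 2^8.38 = 2^8 * 2^0.38
2^8 = 256, 2^0.38 ~ 1.3013419
PP ~ 256 * 1.3013419 = 333.1435264
Rounded to 2 decimals: 333.14

333.14


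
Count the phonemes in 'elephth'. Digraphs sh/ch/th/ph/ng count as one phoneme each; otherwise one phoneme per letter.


Parsing 'elephth' greedily, digraphs first:
  'e' -> vowel phoneme (phonemes so far: 1)
  'l' -> consonant phoneme (phonemes so far: 2)
  'e' -> vowel phoneme (phonemes so far: 3)
  'ph' -> digraph (1 consonant phoneme) (phonemes so far: 4)
  'th' -> digraph (1 consonant phoneme) (phonemes so far: 5)
Total phonemes: 5

5


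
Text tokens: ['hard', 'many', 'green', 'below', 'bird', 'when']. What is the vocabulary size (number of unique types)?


Listing all tokens and tracking unique types:
  Token 1: 'hard' -> NEW (unique so far: 1)
  Token 2: 'many' -> NEW (unique so far: 2)
  Token 3: 'green' -> NEW (unique so far: 3)
  Token 4: 'below' -> NEW (unique so far: 4)
  Token 5: 'bird' -> NEW (unique so far: 5)
  Token 6: 'when' -> NEW (unique so far: 6)
Unique types: ('below', 'bird', 'green', 'hard', 'many', 'when')
Vocabulary size: 6

6


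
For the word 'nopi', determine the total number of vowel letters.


Scanning each character of 'nopi':
  Position 1: 'n' -> consonant (running count: 0)
  Position 2: 'o' -> vowel (running count: 1)
  Position 3: 'p' -> consonant (running count: 1)
  Position 4: 'i' -> vowel (running count: 2)
Total vowels: 2

2


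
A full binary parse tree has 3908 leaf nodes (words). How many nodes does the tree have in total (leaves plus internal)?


Leaf nodes (terminals): 3908
Internal nodes = n - 1 = 3908 - 1 = 3907
Total = leaves + internal = 3908 + 3907 = 7815

7815


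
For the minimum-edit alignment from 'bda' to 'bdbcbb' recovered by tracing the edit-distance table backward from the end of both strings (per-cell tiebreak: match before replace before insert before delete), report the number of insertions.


Edit distance = 4. Backtracking from cell (3, 6) with preference match > replace > insert > delete,
then listing the resulting alignment 'bda' -> 'bdbcbb' left to right:
  Step 1: keep 'b'
  Step 2: keep 'd'
  Step 3: insert 'b' [insertion #1]
  Step 4: insert 'c' [insertion #2]
  Step 5: insert 'b' [insertion #3]
  Step 6: replace a->b
Total insertions: 3

3


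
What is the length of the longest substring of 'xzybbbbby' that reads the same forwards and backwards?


Scanning 'xzybbbbby' for palindromic substrings.
Substring at positions 2-8: 'ybbbbby'.
Check: reverse('ybbbbby') = 'ybbbbby' -> palindrome confirmed.
Neighbouring characters ('z' / '-') break symmetry, so it cannot extend further.
No longer palindromic substring exists; longest length = 7

7


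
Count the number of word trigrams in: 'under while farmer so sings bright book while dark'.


Word trigrams from [9] words:
  Trigram 1: (under while farmer)
  Trigram 2: (while farmer so)
  Trigram 3: (farmer so sings)
  Trigram 4: (so sings bright)
  Trigram 5: (sings bright book)
  Trigram 6: (bright book while)
  Trigram 7: (book while dark)
Total word trigrams: 9 - 2 = 7

7


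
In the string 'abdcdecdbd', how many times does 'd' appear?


Scanning 'abdcdecdbd' for 'd':
  Position 2: 'd' -> MATCH (count: 1)
  Position 4: 'd' -> MATCH (count: 2)
  Position 7: 'd' -> MATCH (count: 3)
  Position 9: 'd' -> MATCH (count: 4)
Total occurrences of 'd': 4

4


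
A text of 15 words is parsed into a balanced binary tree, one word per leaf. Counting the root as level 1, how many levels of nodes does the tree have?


In a balanced binary tree with n leaves the deepest leaf is ceil(log2(n)) edges below the root,
so counting node levels inclusive of root and leaves gives ceil(log2(n)) + 1 levels.
log2(15) = 3.9069
ceil(3.9069) = 4
levels = 4 + 1 = 5

5
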